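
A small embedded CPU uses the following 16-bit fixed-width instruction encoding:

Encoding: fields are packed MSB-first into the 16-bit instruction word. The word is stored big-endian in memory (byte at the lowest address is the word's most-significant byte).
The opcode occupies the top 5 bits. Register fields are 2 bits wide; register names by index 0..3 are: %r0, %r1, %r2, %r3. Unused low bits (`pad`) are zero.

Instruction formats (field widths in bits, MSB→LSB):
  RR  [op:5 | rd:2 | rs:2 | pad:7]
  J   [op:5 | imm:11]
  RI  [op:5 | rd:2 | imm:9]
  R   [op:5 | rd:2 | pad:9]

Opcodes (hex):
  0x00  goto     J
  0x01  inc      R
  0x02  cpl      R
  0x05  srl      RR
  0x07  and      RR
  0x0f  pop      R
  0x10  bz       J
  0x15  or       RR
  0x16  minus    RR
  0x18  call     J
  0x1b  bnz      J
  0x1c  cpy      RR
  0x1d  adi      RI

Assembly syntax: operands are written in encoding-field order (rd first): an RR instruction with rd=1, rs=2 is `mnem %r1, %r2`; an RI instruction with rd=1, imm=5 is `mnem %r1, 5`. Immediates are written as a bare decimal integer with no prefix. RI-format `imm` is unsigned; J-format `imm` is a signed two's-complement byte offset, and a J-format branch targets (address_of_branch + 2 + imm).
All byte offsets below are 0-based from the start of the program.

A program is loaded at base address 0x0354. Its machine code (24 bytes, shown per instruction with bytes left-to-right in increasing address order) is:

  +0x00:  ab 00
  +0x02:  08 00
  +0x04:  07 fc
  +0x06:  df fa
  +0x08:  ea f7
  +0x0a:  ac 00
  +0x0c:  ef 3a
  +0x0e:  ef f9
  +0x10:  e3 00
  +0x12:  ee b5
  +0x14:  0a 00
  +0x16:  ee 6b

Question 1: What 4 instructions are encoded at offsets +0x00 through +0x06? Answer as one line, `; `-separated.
or %r1, %r2; inc %r0; goto -4; bnz -6

off 0x00: read ab 00 as big → 0xab00
  opcode bits[15:11]=0x15: or/RR
  rd: (w>>9)&0x3=0x1 → %r1
  rs: (w>>7)&0x3=0x2 → %r2
off 0x02: read 08 00 as big → 0x0800
  opcode bits[15:11]=0x1: inc/R
  rd: (w>>9)&0x3=0x0 → %r0
off 0x04: read 07 fc as big → 0x07fc
  opcode bits[15:11]=0x0: goto/J
  imm: (w>>0)&0x7ff=0x7fc (s11→-4) → -4
off 0x06: read df fa as big → 0xdffa
  opcode bits[15:11]=0x1b: bnz/J
  imm: (w>>0)&0x7ff=0x7fa (s11→-6) → -6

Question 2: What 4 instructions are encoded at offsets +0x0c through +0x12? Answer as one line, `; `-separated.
adi %r3, 314; adi %r3, 505; cpy %r1, %r2; adi %r3, 181

@+0c  big-endian(ef 3a) = 0xef3a
  opcode bits[15:11]=0x1d: adi/RI
  [10:9] rd=3 = %r3
  [8:0] imm=314 = 314
@+0e  big-endian(ef f9) = 0xeff9
  opcode bits[15:11]=0x1d: adi/RI
  [10:9] rd=3 = %r3
  [8:0] imm=505 = 505
@+10  big-endian(e3 00) = 0xe300
  opcode bits[15:11]=0x1c: cpy/RR
  [10:9] rd=1 = %r1
  [8:7] rs=2 = %r2
@+12  big-endian(ee b5) = 0xeeb5
  opcode bits[15:11]=0x1d: adi/RI
  [10:9] rd=3 = %r3
  [8:0] imm=181 = 181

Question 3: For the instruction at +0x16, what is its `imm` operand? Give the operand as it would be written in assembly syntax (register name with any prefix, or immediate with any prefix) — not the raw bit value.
107

[16] ee 6b → 0xee6b
  top 5b → 0x1d → adi [RI]
  rd: (w>>9)&0x3=0x3 → %r3
  imm: (w>>0)&0x1ff=0x6b → 107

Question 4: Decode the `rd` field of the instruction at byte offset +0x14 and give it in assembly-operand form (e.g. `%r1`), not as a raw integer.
%r1

[14] 0a 00 → 0x0a00
  opcode bits[15:11]=0x1: inc/R
  [10:9] rd=1 = %r1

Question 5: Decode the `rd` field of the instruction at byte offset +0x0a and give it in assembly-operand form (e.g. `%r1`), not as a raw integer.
[0a] ac 00 → 0xac00
  opcode bits[15:11]=0x15: or/RR
  [10:9] rd=2 = %r2
  [8:7] rs=0 = %r0

%r2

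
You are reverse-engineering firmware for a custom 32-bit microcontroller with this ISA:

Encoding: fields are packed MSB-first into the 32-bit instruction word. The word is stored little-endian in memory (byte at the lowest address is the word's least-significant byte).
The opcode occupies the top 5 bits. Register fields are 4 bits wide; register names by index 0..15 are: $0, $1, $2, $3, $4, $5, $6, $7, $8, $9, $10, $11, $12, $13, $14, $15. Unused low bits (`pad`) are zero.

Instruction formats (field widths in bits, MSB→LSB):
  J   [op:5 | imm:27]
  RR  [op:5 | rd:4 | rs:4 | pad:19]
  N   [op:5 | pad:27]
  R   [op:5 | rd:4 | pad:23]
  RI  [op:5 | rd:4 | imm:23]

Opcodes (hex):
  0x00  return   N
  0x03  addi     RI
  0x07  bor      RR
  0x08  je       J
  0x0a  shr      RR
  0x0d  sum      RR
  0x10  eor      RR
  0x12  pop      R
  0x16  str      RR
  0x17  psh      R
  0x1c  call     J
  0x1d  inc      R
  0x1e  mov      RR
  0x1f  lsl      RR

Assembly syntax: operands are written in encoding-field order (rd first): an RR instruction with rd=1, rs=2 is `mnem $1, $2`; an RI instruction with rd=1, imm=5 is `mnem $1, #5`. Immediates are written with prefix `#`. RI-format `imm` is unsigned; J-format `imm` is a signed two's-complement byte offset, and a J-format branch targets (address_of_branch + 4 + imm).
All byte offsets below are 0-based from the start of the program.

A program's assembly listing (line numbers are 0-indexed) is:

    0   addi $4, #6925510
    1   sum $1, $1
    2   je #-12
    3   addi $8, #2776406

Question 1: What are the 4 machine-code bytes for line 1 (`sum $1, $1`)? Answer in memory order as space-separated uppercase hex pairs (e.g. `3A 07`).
00 00 88 68

1. sum fields op=0xd:5|rd=1:4|rs=1:4|pad=0:19 → word 68880000h → 00 00 88 68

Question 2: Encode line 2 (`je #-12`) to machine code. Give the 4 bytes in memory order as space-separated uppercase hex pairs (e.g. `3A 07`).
F4 FF FF 47

line 2 (je): pack op=0x8:5|imm=-12:27 = 0x47fffff4; little→ f4 ff ff 47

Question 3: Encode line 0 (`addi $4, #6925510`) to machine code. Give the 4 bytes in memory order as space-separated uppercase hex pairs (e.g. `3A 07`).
line 0 (addi): pack op=0x3:5|rd=4:4|imm=6925510:23 = 0x1a69acc6; little→ c6 ac 69 1a

C6 AC 69 1A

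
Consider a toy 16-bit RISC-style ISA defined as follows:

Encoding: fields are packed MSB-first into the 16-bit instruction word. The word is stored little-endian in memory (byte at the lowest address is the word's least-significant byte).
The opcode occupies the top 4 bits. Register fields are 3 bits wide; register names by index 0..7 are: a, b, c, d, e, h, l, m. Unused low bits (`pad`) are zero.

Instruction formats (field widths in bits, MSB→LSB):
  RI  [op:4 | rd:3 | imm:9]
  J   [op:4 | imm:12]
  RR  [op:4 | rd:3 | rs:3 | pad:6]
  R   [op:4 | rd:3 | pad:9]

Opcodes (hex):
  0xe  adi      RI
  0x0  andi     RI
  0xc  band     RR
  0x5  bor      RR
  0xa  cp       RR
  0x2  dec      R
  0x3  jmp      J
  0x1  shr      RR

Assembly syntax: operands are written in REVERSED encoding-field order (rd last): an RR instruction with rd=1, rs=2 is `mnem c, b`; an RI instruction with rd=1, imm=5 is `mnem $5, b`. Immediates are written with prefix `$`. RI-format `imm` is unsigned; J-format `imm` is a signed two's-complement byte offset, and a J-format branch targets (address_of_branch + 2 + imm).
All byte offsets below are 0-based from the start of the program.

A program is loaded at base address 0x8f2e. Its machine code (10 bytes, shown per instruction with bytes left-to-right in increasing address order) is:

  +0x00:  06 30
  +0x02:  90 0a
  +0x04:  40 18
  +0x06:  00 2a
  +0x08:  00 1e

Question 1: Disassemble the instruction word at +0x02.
[02] 90 0a → 0x0a90
  top 4b → 0x0 → andi [RI]
  rd@[11:9]=0x5 ⇒ h
  imm@[8:0]=0x90 ⇒ $144

andi $144, h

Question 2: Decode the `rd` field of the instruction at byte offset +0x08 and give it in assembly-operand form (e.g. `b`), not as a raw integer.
off 0x08: read 00 1e as little → 0x1e00
  top 4b → 0x1 → shr [RR]
  [11:9] rd=7 = m
  [8:6] rs=0 = a

m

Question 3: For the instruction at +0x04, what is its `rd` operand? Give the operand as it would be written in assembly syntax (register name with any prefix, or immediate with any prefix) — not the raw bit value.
e

off 0x04: read 40 18 as little → 0x1840
  top 4b → 0x1 → shr [RR]
  rd: (w>>9)&0x7=0x4 → e
  rs: (w>>6)&0x7=0x1 → b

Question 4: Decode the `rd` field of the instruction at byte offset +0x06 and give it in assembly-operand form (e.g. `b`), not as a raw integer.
h

@+06  little-endian(00 2a) = 0x2a00
  opcode bits[15:12]=0x2: dec/R
  rd@[11:9]=0x5 ⇒ h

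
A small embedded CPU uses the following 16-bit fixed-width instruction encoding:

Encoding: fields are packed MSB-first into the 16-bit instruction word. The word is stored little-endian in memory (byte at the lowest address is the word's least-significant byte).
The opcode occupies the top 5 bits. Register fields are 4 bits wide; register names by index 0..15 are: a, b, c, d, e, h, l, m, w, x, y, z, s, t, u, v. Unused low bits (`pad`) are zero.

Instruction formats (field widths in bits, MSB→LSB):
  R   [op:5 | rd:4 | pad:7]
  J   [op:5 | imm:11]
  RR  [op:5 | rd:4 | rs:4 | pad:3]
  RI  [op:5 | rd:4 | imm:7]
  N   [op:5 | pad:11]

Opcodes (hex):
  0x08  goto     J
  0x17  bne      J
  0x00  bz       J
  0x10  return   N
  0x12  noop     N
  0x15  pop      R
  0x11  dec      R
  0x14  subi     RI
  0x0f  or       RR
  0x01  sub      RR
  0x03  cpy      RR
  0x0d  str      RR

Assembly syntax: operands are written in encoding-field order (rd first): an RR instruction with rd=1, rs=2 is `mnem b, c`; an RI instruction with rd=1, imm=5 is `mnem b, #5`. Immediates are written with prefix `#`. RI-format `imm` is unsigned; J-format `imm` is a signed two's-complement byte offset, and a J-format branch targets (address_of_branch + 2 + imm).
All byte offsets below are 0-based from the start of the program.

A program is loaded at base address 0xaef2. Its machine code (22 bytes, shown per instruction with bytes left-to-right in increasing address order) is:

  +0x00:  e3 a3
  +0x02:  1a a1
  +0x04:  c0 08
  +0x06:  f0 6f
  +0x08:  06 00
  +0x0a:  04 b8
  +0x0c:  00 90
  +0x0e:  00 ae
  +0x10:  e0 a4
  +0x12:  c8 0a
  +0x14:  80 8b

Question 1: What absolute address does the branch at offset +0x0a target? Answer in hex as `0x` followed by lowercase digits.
0xaf02

[0a] 04 b8 → 0xb804
  opcode bits[15:11]=0x17: bne/J
  imm: (w>>0)&0x7ff=0x4 → #4
  target = base 0xaef2 + off 0x0a + 2 + imm 4 = 0xaf02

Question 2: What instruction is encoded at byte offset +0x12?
sub h, x

off 0x12: read c8 0a as little → 0x0ac8
  opcode bits[15:11]=0x1: sub/RR
  rd: (w>>7)&0xf=0x5 → h
  rs: (w>>3)&0xf=0x9 → x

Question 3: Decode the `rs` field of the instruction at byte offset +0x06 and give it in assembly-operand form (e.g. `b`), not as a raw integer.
+0x06: f0 6f ⇒ word 0x6ff0 (little)
  top 5b → 0xd → str [RR]
  [10:7] rd=15 = v
  [6:3] rs=14 = u

u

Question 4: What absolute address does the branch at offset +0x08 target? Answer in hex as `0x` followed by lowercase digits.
@+08  little-endian(06 00) = 0x0006
  op=0x0006>>11=0x0 ⇒ bz (J)
  [10:0] imm=6 = #6
  target = base 0xaef2 + off 0x08 + 2 + imm 6 = 0xaf02

0xaf02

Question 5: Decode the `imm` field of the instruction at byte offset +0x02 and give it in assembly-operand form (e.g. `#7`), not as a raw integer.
#26

off 0x02: read 1a a1 as little → 0xa11a
  op=0xa11a>>11=0x14 ⇒ subi (RI)
  rd@[10:7]=0x2 ⇒ c
  imm@[6:0]=0x1a ⇒ #26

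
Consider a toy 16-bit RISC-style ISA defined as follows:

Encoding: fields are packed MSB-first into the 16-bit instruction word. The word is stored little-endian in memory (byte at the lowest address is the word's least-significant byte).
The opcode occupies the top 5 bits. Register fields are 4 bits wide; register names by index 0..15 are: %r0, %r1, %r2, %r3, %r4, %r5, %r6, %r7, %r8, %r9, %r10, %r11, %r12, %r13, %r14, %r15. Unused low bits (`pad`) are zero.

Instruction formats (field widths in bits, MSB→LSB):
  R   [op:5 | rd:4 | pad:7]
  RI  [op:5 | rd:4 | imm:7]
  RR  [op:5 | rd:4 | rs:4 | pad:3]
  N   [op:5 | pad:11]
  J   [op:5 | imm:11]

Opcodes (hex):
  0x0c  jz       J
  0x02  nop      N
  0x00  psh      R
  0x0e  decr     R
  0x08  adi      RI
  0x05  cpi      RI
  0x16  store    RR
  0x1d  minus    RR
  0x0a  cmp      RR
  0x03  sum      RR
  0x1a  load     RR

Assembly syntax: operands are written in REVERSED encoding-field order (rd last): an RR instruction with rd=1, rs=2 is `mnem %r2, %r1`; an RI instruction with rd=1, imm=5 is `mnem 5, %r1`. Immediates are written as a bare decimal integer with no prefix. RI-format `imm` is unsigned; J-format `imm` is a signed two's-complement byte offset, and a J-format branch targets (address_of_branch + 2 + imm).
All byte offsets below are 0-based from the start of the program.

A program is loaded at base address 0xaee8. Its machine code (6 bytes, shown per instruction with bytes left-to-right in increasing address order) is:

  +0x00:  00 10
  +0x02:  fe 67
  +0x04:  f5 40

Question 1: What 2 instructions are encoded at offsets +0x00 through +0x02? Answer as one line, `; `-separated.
nop; jz -2

off 0x00: read 00 10 as little → 0x1000
  top 5b → 0x2 → nop [N]
off 0x02: read fe 67 as little → 0x67fe
  top 5b → 0xc → jz [J]
  [10:0] imm=2046 (s11→-2) = -2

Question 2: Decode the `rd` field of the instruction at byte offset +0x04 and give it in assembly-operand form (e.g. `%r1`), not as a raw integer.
+0x04: f5 40 ⇒ word 0x40f5 (little)
  top 5b → 0x8 → adi [RI]
  rd: (w>>7)&0xf=0x1 → %r1
  imm: (w>>0)&0x7f=0x75 → 117

%r1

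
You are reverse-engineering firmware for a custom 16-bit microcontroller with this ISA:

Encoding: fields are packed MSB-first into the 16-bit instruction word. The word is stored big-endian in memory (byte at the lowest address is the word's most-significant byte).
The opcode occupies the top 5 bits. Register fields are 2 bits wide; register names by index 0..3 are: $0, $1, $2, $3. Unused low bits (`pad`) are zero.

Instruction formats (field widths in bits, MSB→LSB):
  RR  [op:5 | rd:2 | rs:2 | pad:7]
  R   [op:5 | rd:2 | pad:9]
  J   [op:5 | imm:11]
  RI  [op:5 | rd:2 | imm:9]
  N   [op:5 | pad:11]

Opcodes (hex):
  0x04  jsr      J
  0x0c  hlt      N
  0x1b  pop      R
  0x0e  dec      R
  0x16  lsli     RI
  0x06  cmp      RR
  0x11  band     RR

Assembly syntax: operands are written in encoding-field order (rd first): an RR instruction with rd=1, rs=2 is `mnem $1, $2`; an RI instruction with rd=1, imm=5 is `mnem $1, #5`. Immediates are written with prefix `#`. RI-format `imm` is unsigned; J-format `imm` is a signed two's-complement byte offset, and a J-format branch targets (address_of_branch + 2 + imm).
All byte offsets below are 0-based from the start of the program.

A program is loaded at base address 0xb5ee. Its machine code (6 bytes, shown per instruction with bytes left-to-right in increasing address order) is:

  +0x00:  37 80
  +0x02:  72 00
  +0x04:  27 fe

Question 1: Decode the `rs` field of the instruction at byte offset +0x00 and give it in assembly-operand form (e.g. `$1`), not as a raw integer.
off 0x00: read 37 80 as big → 0x3780
  op=0x3780>>11=0x6 ⇒ cmp (RR)
  rd: (w>>9)&0x3=0x3 → $3
  rs: (w>>7)&0x3=0x3 → $3

$3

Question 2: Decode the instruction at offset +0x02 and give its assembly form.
dec $1

[02] 72 00 → 0x7200
  op=0x7200>>11=0xe ⇒ dec (R)
  [10:9] rd=1 = $1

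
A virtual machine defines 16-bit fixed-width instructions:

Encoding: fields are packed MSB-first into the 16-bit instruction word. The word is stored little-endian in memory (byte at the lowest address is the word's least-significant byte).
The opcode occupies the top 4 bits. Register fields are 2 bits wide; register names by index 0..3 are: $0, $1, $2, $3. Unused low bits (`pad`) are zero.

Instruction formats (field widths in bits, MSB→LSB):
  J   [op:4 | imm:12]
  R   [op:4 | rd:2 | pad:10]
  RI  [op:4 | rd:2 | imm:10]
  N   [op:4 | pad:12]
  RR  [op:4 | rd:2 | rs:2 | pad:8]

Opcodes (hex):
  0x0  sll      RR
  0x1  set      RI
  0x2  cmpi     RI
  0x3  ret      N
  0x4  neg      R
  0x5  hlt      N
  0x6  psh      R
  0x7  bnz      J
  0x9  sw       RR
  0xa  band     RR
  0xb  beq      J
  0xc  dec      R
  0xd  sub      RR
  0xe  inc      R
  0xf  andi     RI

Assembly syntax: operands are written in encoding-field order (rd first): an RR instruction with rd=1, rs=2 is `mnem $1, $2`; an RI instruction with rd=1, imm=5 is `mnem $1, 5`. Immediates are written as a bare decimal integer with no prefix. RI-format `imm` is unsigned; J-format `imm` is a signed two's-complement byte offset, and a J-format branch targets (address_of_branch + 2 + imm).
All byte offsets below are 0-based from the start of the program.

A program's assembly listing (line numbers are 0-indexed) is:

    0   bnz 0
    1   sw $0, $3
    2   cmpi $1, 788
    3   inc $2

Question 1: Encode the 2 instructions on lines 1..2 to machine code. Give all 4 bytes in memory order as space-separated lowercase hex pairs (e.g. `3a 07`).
1. sw fields op=0x9:4|rd=0:2|rs=3:2|pad=0:8 → word 9300h → 00 93
2. cmpi fields op=0x2:4|rd=1:2|imm=788:10 → word 2714h → 14 27

00 93 14 27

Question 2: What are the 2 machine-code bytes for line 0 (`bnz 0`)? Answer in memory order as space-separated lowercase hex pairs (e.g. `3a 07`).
00 70

0. bnz fields op=0x7:4|imm=0:12 → word 7000h → 00 70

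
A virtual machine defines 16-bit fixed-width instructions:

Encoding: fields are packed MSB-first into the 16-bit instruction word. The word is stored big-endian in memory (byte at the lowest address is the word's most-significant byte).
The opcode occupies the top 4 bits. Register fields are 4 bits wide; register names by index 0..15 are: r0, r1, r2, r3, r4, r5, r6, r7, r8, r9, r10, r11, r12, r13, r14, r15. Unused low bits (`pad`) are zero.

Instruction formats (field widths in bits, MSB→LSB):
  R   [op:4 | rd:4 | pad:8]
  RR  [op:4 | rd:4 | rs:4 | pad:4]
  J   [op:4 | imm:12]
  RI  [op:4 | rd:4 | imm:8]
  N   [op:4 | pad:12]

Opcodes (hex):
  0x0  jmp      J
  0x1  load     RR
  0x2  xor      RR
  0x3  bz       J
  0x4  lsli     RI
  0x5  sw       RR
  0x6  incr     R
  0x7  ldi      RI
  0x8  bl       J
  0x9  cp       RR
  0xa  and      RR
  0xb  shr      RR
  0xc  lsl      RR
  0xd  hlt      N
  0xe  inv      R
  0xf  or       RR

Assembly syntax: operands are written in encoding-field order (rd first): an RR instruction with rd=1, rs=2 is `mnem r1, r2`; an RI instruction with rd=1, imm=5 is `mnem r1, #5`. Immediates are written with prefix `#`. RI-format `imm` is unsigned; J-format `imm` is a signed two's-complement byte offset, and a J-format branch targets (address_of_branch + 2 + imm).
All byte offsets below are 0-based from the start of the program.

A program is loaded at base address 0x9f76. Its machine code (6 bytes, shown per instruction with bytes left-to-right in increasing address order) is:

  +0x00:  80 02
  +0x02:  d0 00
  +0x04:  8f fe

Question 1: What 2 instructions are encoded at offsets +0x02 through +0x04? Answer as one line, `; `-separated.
@+02  big-endian(d0 00) = 0xd000
  opcode bits[15:12]=0xd: hlt/N
@+04  big-endian(8f fe) = 0x8ffe
  opcode bits[15:12]=0x8: bl/J
  [11:0] imm=4094 (s12→-2) = #-2

hlt; bl #-2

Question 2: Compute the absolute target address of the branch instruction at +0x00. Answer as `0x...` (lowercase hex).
0x9f7a

off 0x00: read 80 02 as big → 0x8002
  opcode bits[15:12]=0x8: bl/J
  imm: (w>>0)&0xfff=0x2 → #2
  target = base 0x9f76 + off 0x00 + 2 + imm 2 = 0x9f7a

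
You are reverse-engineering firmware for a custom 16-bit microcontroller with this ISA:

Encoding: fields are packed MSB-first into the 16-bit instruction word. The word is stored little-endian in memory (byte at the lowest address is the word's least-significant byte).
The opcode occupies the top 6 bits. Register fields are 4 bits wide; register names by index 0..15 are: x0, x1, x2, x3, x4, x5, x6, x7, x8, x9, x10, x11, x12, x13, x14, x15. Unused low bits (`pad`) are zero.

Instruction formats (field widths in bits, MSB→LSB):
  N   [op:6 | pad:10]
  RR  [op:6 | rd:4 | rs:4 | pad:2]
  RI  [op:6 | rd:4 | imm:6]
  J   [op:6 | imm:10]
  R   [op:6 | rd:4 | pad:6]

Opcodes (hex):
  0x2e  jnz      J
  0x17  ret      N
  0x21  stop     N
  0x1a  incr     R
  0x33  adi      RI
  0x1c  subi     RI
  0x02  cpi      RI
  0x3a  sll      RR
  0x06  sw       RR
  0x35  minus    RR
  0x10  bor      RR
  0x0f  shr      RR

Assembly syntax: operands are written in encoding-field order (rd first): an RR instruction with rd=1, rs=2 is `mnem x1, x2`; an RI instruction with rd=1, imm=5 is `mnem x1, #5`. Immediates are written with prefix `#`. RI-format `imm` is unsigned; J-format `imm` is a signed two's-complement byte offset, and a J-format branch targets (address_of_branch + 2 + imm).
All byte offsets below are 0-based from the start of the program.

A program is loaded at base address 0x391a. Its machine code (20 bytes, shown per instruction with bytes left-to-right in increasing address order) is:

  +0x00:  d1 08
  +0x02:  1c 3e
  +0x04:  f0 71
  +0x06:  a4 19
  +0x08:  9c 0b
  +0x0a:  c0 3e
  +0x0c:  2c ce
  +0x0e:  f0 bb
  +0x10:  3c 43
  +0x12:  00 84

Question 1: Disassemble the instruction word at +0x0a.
shr x11, x0

off 0x0a: read c0 3e as little → 0x3ec0
  op=0x3ec0>>10=0xf ⇒ shr (RR)
  [9:6] rd=11 = x11
  [5:2] rs=0 = x0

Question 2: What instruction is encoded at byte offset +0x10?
off 0x10: read 3c 43 as little → 0x433c
  top 6b → 0x10 → bor [RR]
  [9:6] rd=12 = x12
  [5:2] rs=15 = x15

bor x12, x15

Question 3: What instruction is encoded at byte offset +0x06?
[06] a4 19 → 0x19a4
  opcode bits[15:10]=0x6: sw/RR
  rd@[9:6]=0x6 ⇒ x6
  rs@[5:2]=0x9 ⇒ x9

sw x6, x9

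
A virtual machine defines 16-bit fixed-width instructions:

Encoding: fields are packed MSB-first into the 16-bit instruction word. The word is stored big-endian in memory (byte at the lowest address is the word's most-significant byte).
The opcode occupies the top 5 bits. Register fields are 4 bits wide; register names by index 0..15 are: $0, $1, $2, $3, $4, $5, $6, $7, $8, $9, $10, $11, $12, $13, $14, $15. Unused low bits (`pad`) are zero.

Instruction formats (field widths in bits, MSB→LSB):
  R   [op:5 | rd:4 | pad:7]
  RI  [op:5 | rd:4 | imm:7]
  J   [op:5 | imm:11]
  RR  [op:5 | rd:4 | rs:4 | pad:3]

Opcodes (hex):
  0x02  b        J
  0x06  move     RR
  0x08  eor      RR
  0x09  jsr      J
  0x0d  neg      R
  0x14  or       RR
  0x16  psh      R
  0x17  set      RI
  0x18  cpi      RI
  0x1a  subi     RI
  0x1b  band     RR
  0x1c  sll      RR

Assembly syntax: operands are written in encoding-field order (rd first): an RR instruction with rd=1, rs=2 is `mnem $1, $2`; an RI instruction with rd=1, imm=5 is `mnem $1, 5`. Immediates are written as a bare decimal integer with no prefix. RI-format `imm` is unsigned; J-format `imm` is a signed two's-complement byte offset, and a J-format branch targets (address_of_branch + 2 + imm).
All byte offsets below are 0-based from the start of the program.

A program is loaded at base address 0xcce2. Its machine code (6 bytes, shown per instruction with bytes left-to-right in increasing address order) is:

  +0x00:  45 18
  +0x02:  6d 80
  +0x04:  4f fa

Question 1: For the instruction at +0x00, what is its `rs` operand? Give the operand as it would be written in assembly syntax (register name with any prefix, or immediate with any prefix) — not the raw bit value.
+0x00: 45 18 ⇒ word 0x4518 (big)
  opcode bits[15:11]=0x8: eor/RR
  rd: (w>>7)&0xf=0xa → $10
  rs: (w>>3)&0xf=0x3 → $3

$3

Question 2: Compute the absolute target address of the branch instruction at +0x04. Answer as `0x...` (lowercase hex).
0xcce2

[04] 4f fa → 0x4ffa
  op=0x4ffa>>11=0x9 ⇒ jsr (J)
  imm: (w>>0)&0x7ff=0x7fa (s11→-6) → -6
  target = base 0xcce2 + off 0x04 + 2 + imm -6 = 0xcce2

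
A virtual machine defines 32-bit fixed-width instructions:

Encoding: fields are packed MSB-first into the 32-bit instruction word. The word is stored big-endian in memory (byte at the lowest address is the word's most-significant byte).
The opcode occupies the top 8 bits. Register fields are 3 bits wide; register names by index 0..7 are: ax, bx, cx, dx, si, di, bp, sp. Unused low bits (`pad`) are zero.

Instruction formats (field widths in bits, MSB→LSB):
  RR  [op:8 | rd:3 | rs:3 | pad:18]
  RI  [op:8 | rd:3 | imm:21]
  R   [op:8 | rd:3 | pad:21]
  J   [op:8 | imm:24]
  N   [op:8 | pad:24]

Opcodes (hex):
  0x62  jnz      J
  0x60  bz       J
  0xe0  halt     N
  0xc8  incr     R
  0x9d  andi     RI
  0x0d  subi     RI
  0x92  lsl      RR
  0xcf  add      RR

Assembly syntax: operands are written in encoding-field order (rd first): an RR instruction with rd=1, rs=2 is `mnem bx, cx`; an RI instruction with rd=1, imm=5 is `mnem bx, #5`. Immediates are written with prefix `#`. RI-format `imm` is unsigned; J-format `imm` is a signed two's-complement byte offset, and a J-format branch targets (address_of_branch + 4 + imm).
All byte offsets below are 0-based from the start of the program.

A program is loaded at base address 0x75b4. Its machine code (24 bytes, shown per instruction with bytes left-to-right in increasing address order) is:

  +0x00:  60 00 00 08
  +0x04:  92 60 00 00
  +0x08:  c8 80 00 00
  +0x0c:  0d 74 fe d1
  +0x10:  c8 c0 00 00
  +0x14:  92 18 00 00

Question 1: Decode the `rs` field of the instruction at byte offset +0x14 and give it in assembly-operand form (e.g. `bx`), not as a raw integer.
[14] 92 18 00 00 → 0x92180000
  op=0x92180000>>24=0x92 ⇒ lsl (RR)
  rd: (w>>21)&0x7=0x0 → ax
  rs: (w>>18)&0x7=0x6 → bp

bp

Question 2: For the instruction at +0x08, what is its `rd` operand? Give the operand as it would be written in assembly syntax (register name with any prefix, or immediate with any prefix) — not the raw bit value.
+0x08: c8 80 00 00 ⇒ word 0xc8800000 (big)
  top 8b → 0xc8 → incr [R]
  rd@[23:21]=0x4 ⇒ si

si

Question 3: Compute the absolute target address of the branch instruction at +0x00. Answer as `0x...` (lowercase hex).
[00] 60 00 00 08 → 0x60000008
  op=0x60000008>>24=0x60 ⇒ bz (J)
  [23:0] imm=8 = #8
  target = base 0x75b4 + off 0x00 + 4 + imm 8 = 0x75c0

0x75c0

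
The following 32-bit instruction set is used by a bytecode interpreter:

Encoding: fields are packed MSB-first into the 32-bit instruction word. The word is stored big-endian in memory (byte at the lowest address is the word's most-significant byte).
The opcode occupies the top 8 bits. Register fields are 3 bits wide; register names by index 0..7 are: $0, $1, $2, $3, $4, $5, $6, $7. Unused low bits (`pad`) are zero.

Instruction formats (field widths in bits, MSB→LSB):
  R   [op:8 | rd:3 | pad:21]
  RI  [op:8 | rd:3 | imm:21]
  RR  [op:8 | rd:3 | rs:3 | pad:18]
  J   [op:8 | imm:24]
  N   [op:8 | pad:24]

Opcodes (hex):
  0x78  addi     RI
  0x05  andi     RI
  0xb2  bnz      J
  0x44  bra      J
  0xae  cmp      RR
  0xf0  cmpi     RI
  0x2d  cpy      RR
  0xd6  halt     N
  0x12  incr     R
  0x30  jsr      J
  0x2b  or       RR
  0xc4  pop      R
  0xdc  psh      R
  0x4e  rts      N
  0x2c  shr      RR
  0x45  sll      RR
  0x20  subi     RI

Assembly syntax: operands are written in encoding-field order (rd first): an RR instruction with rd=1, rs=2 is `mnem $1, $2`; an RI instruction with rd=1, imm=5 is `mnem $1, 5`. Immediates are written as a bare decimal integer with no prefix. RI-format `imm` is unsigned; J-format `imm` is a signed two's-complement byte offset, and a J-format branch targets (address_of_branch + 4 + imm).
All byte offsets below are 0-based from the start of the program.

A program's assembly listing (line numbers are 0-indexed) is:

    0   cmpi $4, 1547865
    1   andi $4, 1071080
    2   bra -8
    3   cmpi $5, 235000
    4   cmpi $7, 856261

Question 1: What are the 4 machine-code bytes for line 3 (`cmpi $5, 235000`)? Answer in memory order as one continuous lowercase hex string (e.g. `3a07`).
f0a395f8

3. cmpi fields op=0xf0:8|rd=5:3|imm=235000:21 → word f0a395f8h → f0 a3 95 f8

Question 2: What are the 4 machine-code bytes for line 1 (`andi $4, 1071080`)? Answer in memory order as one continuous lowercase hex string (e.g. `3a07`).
059057e8

L1: andi op=0x5:8|rd=4:3|imm=1071080:21 ⇒ 0x059057e8 ⇒ big 05 90 57 e8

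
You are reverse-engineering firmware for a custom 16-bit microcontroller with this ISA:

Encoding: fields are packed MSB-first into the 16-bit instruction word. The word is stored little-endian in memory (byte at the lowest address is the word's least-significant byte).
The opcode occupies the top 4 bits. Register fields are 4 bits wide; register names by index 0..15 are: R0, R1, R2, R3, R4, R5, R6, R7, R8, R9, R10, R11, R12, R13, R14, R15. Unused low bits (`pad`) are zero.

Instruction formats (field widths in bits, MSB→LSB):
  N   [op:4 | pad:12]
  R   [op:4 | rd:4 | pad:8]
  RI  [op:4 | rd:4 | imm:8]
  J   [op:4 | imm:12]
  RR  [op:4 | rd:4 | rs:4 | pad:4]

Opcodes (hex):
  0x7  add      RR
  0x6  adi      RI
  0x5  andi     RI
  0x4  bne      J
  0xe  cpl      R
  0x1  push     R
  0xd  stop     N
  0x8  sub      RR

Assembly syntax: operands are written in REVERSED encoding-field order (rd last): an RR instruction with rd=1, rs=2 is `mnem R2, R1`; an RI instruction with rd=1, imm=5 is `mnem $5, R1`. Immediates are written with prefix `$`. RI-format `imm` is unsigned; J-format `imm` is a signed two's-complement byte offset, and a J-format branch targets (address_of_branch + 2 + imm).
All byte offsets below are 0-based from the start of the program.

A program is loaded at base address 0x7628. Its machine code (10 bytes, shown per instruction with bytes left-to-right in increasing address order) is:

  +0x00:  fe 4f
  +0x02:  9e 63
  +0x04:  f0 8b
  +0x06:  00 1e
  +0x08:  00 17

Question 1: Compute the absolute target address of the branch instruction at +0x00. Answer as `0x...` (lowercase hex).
0x7628

[00] fe 4f → 0x4ffe
  op=0x4ffe>>12=0x4 ⇒ bne (J)
  imm: (w>>0)&0xfff=0xffe (s12→-2) → $-2
  target = base 0x7628 + off 0x00 + 2 + imm -2 = 0x7628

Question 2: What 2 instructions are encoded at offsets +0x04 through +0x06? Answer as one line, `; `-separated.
[04] f0 8b → 0x8bf0
  op=0x8bf0>>12=0x8 ⇒ sub (RR)
  [11:8] rd=11 = R11
  [7:4] rs=15 = R15
[06] 00 1e → 0x1e00
  op=0x1e00>>12=0x1 ⇒ push (R)
  [11:8] rd=14 = R14

sub R15, R11; push R14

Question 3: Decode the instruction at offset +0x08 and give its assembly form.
push R7

+0x08: 00 17 ⇒ word 0x1700 (little)
  op=0x1700>>12=0x1 ⇒ push (R)
  rd@[11:8]=0x7 ⇒ R7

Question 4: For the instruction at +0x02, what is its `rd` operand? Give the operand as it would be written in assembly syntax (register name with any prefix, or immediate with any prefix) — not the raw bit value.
@+02  little-endian(9e 63) = 0x639e
  top 4b → 0x6 → adi [RI]
  rd: (w>>8)&0xf=0x3 → R3
  imm: (w>>0)&0xff=0x9e → $158

R3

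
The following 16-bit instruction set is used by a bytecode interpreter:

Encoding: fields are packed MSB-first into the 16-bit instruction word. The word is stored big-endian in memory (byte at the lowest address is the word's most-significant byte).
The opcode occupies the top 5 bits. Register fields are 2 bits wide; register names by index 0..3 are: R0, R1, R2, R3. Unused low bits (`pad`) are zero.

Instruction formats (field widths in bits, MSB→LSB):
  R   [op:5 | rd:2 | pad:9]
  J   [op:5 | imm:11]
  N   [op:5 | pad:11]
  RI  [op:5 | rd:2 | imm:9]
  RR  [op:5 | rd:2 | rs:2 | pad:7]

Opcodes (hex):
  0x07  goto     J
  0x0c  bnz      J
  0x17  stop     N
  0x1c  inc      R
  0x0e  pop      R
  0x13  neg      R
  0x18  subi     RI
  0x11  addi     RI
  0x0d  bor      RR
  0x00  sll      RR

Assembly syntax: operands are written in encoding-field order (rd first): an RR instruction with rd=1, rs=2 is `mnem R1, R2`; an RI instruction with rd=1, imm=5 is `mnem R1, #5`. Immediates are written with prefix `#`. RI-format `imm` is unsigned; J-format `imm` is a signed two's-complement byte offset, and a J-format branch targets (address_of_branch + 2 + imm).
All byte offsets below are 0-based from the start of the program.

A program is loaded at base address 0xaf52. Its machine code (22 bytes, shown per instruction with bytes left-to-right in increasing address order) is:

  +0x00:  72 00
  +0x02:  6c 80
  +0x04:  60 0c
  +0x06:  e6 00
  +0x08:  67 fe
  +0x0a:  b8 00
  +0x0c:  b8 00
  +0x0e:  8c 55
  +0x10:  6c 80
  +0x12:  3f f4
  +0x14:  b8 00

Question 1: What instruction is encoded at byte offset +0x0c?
[0c] b8 00 → 0xb800
  top 5b → 0x17 → stop [N]

stop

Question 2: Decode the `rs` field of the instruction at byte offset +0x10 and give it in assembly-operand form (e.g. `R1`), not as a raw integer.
off 0x10: read 6c 80 as big → 0x6c80
  top 5b → 0xd → bor [RR]
  rd@[10:9]=0x2 ⇒ R2
  rs@[8:7]=0x1 ⇒ R1

R1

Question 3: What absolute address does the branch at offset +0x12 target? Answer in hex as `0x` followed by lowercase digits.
+0x12: 3f f4 ⇒ word 0x3ff4 (big)
  opcode bits[15:11]=0x7: goto/J
  [10:0] imm=2036 (s11→-12) = #-12
  target = base 0xaf52 + off 0x12 + 2 + imm -12 = 0xaf5a

0xaf5a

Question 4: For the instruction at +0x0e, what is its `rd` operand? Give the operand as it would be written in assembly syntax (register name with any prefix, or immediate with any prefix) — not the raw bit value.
+0x0e: 8c 55 ⇒ word 0x8c55 (big)
  top 5b → 0x11 → addi [RI]
  [10:9] rd=2 = R2
  [8:0] imm=85 = #85

R2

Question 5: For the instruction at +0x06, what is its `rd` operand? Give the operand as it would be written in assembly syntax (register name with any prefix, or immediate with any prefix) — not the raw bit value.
R3

@+06  big-endian(e6 00) = 0xe600
  top 5b → 0x1c → inc [R]
  [10:9] rd=3 = R3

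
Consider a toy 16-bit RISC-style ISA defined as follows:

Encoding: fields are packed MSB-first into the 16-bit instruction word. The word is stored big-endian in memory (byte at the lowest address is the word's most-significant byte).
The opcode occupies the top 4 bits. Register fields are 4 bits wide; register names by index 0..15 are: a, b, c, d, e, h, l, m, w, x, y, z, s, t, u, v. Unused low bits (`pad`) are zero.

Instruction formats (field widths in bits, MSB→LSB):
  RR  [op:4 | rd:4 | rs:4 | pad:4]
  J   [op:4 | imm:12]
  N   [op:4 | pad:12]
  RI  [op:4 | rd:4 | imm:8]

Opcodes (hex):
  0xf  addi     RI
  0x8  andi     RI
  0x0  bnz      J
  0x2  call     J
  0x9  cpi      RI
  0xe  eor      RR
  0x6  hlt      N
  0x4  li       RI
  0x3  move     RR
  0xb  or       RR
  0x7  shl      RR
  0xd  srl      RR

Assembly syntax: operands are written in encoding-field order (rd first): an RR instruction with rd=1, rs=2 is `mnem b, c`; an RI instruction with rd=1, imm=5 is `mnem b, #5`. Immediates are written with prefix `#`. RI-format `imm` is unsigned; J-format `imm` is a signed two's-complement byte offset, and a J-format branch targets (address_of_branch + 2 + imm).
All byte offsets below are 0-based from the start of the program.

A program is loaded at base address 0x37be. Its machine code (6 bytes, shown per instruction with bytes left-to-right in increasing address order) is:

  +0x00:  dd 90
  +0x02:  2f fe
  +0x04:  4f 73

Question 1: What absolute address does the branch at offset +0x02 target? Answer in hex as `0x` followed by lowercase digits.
+0x02: 2f fe ⇒ word 0x2ffe (big)
  op=0x2ffe>>12=0x2 ⇒ call (J)
  imm: (w>>0)&0xfff=0xffe (s12→-2) → #-2
  target = base 0x37be + off 0x02 + 2 + imm -2 = 0x37c0

0x37c0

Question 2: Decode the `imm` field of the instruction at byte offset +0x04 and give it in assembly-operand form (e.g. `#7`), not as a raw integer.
@+04  big-endian(4f 73) = 0x4f73
  opcode bits[15:12]=0x4: li/RI
  [11:8] rd=15 = v
  [7:0] imm=115 = #115

#115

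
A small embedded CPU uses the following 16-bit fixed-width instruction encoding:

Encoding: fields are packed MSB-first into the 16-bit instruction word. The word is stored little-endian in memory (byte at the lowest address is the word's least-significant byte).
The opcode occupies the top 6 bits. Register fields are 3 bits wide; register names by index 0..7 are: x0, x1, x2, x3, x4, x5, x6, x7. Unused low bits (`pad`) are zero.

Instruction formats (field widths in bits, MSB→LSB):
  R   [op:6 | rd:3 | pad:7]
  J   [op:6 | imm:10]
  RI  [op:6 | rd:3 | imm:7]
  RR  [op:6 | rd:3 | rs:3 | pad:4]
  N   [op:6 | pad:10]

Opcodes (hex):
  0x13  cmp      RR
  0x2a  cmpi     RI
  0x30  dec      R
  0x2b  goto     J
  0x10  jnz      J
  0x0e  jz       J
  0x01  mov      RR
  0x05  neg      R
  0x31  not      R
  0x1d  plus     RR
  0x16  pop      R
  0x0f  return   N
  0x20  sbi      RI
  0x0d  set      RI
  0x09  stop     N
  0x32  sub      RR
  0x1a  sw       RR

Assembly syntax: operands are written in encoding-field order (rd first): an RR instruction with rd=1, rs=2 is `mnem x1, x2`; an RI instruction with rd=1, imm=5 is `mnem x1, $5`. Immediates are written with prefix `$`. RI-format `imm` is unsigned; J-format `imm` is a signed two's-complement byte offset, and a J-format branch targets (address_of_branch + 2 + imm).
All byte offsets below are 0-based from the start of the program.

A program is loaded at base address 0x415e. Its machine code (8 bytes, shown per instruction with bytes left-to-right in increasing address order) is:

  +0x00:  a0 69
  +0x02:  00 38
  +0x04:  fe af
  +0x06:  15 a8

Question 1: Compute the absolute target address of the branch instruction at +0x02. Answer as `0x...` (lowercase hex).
off 0x02: read 00 38 as little → 0x3800
  opcode bits[15:10]=0xe: jz/J
  [9:0] imm=0 = $0
  target = base 0x415e + off 0x02 + 2 + imm 0 = 0x4162

0x4162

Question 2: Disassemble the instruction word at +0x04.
@+04  little-endian(fe af) = 0xaffe
  opcode bits[15:10]=0x2b: goto/J
  [9:0] imm=1022 (s10→-2) = $-2

goto $-2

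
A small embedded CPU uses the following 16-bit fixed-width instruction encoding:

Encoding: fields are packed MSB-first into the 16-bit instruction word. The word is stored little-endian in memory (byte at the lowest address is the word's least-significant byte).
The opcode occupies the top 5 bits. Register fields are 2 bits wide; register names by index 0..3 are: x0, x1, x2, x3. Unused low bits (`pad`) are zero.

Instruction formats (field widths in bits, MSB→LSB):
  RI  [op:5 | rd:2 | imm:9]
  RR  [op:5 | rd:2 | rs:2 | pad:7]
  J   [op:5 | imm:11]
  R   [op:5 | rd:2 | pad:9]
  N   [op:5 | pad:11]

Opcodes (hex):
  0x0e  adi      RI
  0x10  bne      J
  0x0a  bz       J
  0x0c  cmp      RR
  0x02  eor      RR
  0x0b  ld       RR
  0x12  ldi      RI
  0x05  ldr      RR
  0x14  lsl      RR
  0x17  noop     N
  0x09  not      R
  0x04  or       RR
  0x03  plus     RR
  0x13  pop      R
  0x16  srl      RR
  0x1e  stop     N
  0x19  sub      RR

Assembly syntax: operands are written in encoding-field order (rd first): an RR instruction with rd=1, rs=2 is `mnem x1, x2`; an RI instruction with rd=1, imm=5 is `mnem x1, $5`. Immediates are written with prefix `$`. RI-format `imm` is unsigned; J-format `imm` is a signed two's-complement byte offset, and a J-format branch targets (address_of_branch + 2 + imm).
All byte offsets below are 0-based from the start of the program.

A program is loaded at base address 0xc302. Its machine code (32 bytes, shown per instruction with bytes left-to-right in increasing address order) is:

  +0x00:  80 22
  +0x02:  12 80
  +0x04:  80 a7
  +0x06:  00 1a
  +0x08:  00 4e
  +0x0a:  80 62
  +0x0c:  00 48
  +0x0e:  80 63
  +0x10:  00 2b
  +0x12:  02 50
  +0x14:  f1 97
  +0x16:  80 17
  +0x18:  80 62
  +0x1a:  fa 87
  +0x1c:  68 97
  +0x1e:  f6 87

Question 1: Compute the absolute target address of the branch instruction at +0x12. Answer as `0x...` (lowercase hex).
@+12  little-endian(02 50) = 0x5002
  top 5b → 0xa → bz [J]
  imm: (w>>0)&0x7ff=0x2 → $2
  target = base 0xc302 + off 0x12 + 2 + imm 2 = 0xc318

0xc318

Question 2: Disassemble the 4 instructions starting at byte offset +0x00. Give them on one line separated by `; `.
or x1, x1; bne $18; lsl x3, x3; plus x1, x0

[00] 80 22 → 0x2280
  opcode bits[15:11]=0x4: or/RR
  rd@[10:9]=0x1 ⇒ x1
  rs@[8:7]=0x1 ⇒ x1
[02] 12 80 → 0x8012
  opcode bits[15:11]=0x10: bne/J
  imm@[10:0]=0x12 ⇒ $18
[04] 80 a7 → 0xa780
  opcode bits[15:11]=0x14: lsl/RR
  rd@[10:9]=0x3 ⇒ x3
  rs@[8:7]=0x3 ⇒ x3
[06] 00 1a → 0x1a00
  opcode bits[15:11]=0x3: plus/RR
  rd@[10:9]=0x1 ⇒ x1
  rs@[8:7]=0x0 ⇒ x0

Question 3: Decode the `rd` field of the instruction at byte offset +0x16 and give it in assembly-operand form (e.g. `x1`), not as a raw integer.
x3

off 0x16: read 80 17 as little → 0x1780
  top 5b → 0x2 → eor [RR]
  [10:9] rd=3 = x3
  [8:7] rs=3 = x3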